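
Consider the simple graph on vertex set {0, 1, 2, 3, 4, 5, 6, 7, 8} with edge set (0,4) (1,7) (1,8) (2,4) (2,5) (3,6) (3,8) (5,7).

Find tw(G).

1

A width-1 tree decomposition is:
Bags: B1 = {0, 4}  B2 = {2, 4}  B3 = {2, 5}  B4 = {5, 7}  B5 = {1, 7}  B6 = {1, 8}  B7 = {3, 8}  B8 = {3, 6}
Tree: B1–B2, B2–B3, B3–B4, B4–B5, B5–B6, B6–B7, B7–B8
The largest bag has 2 vertices, giving width 1; this decomposition certifies tw(G) ≤ 1. Since G has at least one edge (e.g. 0–4), it is not an edgeless graph, so tw(G) ≥ 1. Therefore the treewidth is 1.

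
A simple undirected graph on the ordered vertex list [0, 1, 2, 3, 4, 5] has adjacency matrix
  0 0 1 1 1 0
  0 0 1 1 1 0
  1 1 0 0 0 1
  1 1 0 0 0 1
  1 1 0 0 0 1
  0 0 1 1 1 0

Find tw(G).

A width-3 tree decomposition is:
Bags: B1 = {1, 2, 3, 4}  B2 = {0, 2, 3, 4}  B3 = {2, 3, 4, 5}
Tree: B1–B2, B2–B3
The largest bag has 4 vertices, giving width 3; this decomposition certifies tw(G) ≤ 3. For the lower bound: the 4 vertex sets {1,2}, {0,4}, {3}, {5} are disjoint, each induces a connected subgraph, and every pair is joined by at least one edge of G. Contracting each set to a single vertex therefore yields K_{4} as a minor, and since treewidth is minor-monotone, tw(G) ≥ tw(K_{4}) = 3. The upper and lower bounds meet at 3, so that is the treewidth.

3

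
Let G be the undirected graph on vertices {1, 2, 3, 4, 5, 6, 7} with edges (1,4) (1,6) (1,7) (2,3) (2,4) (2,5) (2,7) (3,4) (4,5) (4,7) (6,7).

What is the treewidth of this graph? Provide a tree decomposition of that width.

Treewidth 2.
One such decomposition:
Bags: B1 = {2, 3, 4}  B2 = {2, 4, 7}  B3 = {2, 4, 5}  B4 = {1, 4, 7}  B5 = {1, 6, 7}
Tree: B1–B2, B2–B3, B2–B4, B4–B5

Every bag has size at most 3, so the width is 3 − 1 = 2 and tw(G) ≤ 2. On the other hand G contains the 3-clique {1, 4, 7}. A clique must lie in a single bag of any decomposition, so no decomposition can have width below 2. Therefore the treewidth is 2.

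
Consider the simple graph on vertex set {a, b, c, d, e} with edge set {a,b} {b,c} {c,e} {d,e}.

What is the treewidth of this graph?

A width-1 tree decomposition is:
Bags: B1 = {a, b}  B2 = {b, c}  B3 = {c, e}  B4 = {d, e}
Tree: B1–B2, B2–B3, B3–B4
The largest bag has 2 vertices, giving width 1; this decomposition certifies tw(G) ≤ 1. G has an edge, so its treewidth is at least 1. Hence tw(G) = 1 exactly.

1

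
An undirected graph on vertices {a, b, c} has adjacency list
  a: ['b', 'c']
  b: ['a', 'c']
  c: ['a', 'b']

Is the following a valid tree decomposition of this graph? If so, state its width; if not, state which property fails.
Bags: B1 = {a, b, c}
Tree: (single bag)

Yes; width 2.

Every vertex of G appears in some bag (union = {a, b, c}); every edge is covered by a bag; and for each vertex v the set of bags containing v is connected in the bag tree. The decomposition is therefore valid. The largest bag has 3 vertices, so the width is 2.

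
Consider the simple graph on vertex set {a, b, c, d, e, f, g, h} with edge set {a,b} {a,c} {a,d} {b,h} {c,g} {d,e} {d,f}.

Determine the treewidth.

A width-1 tree decomposition is:
Bags: B1 = {a, d}  B2 = {a, b}  B3 = {a, c}  B4 = {c, g}  B5 = {b, h}  B6 = {d, e}  B7 = {d, f}
Tree: B1–B2, B2–B3, B3–B4, B2–B5, B1–B6, B1–B7
Each bag holds 2 vertices, so the decomposition has width 1, which upper-bounds the treewidth. Any graph with an edge has treewidth ≥ 1, and G has the edge a–d. Combining the bounds, tw(G) = 1.

1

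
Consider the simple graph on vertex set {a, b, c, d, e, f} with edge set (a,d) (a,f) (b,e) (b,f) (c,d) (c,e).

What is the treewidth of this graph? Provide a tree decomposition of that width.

Treewidth 2.
Bags: B1 = {a, d, f}  B2 = {c, d, f}  B3 = {c, e, f}  B4 = {b, e, f}
Tree: B1–B2, B2–B3, B3–B4

Each bag holds 3 vertices, so the decomposition has width 2, which upper-bounds the treewidth. For the lower bound, G contains the cycle f–a–d–c–e–b–f, so G is not a forest; only forests have treewidth ≤ 1, hence tw(G) ≥ 2. The upper and lower bounds meet at 2, so that is the treewidth.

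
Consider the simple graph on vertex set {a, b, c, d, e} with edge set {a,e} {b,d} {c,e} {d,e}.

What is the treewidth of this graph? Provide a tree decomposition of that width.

Every bag has size at most 2, so the width is 2 − 1 = 1 and tw(G) ≤ 1. Any graph with an edge has treewidth ≥ 1, and G has the edge e–d. Therefore the treewidth is 1.

Treewidth 1.
One such decomposition:
Bags: B1 = {d, e}  B2 = {c, e}  B3 = {a, e}  B4 = {b, d}
Tree: B1–B2, B1–B3, B1–B4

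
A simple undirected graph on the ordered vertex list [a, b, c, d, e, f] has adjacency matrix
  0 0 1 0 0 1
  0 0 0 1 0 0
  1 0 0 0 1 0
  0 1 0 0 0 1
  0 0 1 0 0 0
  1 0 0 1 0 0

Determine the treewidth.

1

A width-1 tree decomposition is:
Bags: B1 = {c, e}  B2 = {a, c}  B3 = {a, f}  B4 = {d, f}  B5 = {b, d}
Tree: B1–B2, B2–B3, B3–B4, B4–B5
The largest bag has 2 vertices, giving width 1; this decomposition certifies tw(G) ≤ 1. G has an edge, so its treewidth is at least 1. Hence tw(G) = 1 exactly.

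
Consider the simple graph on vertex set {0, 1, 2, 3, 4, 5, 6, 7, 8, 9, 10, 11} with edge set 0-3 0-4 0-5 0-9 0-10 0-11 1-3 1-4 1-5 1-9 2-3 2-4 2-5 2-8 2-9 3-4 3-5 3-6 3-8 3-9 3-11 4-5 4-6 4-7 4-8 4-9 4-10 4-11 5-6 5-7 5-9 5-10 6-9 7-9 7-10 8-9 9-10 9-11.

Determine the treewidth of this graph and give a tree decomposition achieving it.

Each bag holds 5 vertices, so the decomposition has width 4, which upper-bounds the treewidth. Conversely, {0, 4, 5, 9, 10} is a clique of size 5, and the vertices of any clique must share a bag in every tree decomposition; so some bag has ≥ 5 vertices and tw(G) ≥ 4. Hence tw(G) = 4 exactly.

Treewidth 4.
Bags: B1 = {2, 3, 4, 5, 9}  B2 = {0, 3, 4, 5, 9}  B3 = {2, 3, 4, 8, 9}  B4 = {3, 4, 5, 6, 9}  B5 = {0, 4, 5, 9, 10}  B6 = {1, 3, 4, 5, 9}  B7 = {0, 3, 4, 9, 11}  B8 = {4, 5, 7, 9, 10}
Tree: B1–B2, B1–B3, B1–B4, B2–B5, B1–B6, B2–B7, B5–B8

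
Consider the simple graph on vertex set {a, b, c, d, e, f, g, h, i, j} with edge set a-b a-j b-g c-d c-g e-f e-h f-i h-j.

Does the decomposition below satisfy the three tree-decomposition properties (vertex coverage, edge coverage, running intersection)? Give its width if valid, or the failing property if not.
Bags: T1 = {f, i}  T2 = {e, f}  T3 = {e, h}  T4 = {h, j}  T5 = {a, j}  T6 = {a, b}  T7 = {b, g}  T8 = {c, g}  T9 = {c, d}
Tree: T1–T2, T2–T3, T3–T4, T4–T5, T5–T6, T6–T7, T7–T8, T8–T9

Checking the three conditions: (i) the bags cover all of {a, b, c, d, e, f, g, h, i, j}; (ii) for each edge, some bag contains both endpoints; (iii) the bags containing any fixed vertex form a subtree. All hold, so the decomposition is valid with width 2 − 1 = 1.

Yes; width 1.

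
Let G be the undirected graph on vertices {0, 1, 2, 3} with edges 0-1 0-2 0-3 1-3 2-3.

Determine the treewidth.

A width-2 tree decomposition is:
Bags: B1 = {0, 2, 3}  B2 = {0, 1, 3}
Tree: B1–B2
Each bag holds 3 vertices, so the decomposition has width 2, which upper-bounds the treewidth. On the other hand G contains the 3-clique {0, 1, 3}. A clique must lie in a single bag of any decomposition, so no decomposition can have width below 2. Combining the bounds, tw(G) = 2.

2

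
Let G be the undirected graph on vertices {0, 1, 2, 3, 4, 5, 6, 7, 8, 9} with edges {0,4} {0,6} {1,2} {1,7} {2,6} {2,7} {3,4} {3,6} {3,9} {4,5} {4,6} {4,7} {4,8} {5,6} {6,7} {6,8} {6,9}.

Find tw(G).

A width-2 tree decomposition is:
Bags: B1 = {4, 6, 7}  B2 = {2, 6, 7}  B3 = {4, 6, 8}  B4 = {3, 4, 6}  B5 = {1, 2, 7}  B6 = {4, 5, 6}  B7 = {3, 6, 9}  B8 = {0, 4, 6}
Tree: B1–B2, B1–B3, B3–B4, B2–B5, B3–B6, B4–B7, B3–B8
Every bag has size at most 3, so the width is 3 − 1 = 2 and tw(G) ≤ 2. For the lower bound, the 3 vertices {1, 2, 7} are pairwise adjacent, and any tree decomposition puts a clique entirely inside one bag — forcing width ≥ 2. Therefore the treewidth is 2.

2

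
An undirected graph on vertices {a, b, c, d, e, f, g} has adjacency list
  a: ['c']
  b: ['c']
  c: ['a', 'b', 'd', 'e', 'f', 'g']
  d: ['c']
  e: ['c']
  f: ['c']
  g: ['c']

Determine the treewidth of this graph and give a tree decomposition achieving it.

Each bag holds 2 vertices, so the decomposition has width 1, which upper-bounds the treewidth. Any graph with an edge has treewidth ≥ 1, and G has the edge d–c. Hence tw(G) = 1 exactly.

Treewidth 1.
Bags: B1 = {c, d}  B2 = {c, g}  B3 = {a, c}  B4 = {b, c}  B5 = {c, f}  B6 = {c, e}
Tree: B1–B2, B1–B3, B2–B4, B4–B5, B5–B6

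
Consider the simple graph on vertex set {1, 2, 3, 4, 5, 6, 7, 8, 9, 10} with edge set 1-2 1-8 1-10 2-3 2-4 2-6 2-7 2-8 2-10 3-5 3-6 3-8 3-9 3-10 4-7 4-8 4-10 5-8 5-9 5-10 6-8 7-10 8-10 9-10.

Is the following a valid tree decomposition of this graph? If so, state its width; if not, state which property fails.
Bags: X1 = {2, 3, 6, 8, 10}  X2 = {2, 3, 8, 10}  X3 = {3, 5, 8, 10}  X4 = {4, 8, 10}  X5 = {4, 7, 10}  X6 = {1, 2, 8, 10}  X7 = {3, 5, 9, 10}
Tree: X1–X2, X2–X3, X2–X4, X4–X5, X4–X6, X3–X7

A tree decomposition must satisfy three properties: every vertex lies in some bag; for every edge, both endpoints lie together in some bag; and for every vertex, the bags containing it form a connected subtree. Here edge (2,4) lies in no bag, so the decomposition is invalid.

No — edge (2,4) lies in no bag.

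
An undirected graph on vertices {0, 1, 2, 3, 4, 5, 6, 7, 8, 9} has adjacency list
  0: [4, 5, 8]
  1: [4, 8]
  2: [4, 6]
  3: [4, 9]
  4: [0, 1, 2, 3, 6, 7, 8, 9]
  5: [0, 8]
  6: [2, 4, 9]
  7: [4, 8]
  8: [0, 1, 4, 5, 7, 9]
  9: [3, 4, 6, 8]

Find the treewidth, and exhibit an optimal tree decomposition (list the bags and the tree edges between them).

Treewidth 2.
Bags: B1 = {4, 7, 8}  B2 = {1, 4, 8}  B3 = {4, 8, 9}  B4 = {4, 6, 9}  B5 = {0, 4, 8}  B6 = {2, 4, 6}  B7 = {3, 4, 9}  B8 = {0, 5, 8}
Tree: B1–B2, B1–B3, B3–B4, B2–B5, B4–B6, B4–B7, B5–B8

Each bag holds 3 vertices, so the decomposition has width 2, which upper-bounds the treewidth. On the other hand G contains the 3-clique {0, 4, 8}. A clique must lie in a single bag of any decomposition, so no decomposition can have width below 2. The upper and lower bounds meet at 2, so that is the treewidth.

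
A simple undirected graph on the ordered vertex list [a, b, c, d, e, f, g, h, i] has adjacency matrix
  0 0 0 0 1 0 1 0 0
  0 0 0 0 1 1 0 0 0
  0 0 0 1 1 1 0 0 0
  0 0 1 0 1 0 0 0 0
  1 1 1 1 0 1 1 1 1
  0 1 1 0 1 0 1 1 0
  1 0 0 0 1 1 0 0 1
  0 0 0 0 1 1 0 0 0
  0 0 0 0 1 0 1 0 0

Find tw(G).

2

A width-2 tree decomposition is:
Bags: B1 = {e, f, g}  B2 = {c, e, f}  B3 = {e, f, h}  B4 = {c, d, e}  B5 = {a, e, g}  B6 = {b, e, f}  B7 = {e, g, i}
Tree: B1–B2, B1–B3, B2–B4, B1–B5, B3–B6, B5–B7
Every bag has size at most 3, so the width is 3 − 1 = 2 and tw(G) ≤ 2. For the lower bound, the 3 vertices {c, d, e} are pairwise adjacent, and any tree decomposition puts a clique entirely inside one bag — forcing width ≥ 2. The upper and lower bounds meet at 2, so that is the treewidth.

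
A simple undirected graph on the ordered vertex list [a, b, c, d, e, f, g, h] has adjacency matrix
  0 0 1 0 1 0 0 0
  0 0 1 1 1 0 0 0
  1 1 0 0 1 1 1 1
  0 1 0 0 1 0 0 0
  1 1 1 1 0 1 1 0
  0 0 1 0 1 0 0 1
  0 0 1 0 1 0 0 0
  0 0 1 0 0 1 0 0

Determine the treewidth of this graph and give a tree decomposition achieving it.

The largest bag has 3 vertices, giving width 2; this decomposition certifies tw(G) ≤ 2. On the other hand G contains the 3-clique {b, d, e}. A clique must lie in a single bag of any decomposition, so no decomposition can have width below 2. Hence tw(G) = 2 exactly.

Treewidth 2.
One optimal decomposition is:
Bags: B1 = {b, d, e}  B2 = {b, c, e}  B3 = {a, c, e}  B4 = {c, e, g}  B5 = {c, e, f}  B6 = {c, f, h}
Tree: B1–B2, B2–B3, B2–B4, B4–B5, B5–B6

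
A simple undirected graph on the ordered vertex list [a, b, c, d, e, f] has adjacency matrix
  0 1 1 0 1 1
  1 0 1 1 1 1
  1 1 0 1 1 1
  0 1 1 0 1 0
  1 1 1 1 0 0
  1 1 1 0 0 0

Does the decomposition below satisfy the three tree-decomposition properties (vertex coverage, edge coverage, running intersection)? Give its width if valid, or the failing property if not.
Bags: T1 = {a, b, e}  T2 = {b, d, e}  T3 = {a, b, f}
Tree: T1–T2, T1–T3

No — vertex c appears in no bag.

A tree decomposition must satisfy three properties: every vertex lies in some bag; for every edge, both endpoints lie together in some bag; and for every vertex, the bags containing it form a connected subtree. Here vertex c appears in no bag, so the decomposition is invalid.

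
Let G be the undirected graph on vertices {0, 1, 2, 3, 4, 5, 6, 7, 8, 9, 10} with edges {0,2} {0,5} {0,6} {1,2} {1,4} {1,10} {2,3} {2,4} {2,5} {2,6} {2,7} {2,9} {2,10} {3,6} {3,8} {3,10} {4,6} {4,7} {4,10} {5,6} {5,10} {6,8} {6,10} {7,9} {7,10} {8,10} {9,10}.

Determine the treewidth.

A width-3 tree decomposition is:
Bags: B1 = {2, 4, 6, 10}  B2 = {2, 3, 6, 10}  B3 = {3, 6, 8, 10}  B4 = {1, 2, 4, 10}  B5 = {2, 4, 7, 10}  B6 = {2, 5, 6, 10}  B7 = {0, 2, 5, 6}  B8 = {2, 7, 9, 10}
Tree: B1–B2, B2–B3, B1–B4, B4–B5, B1–B6, B6–B7, B5–B8
Every bag has size at most 4, so the width is 4 − 1 = 3 and tw(G) ≤ 3. On the other hand G contains the 4-clique {3, 6, 8, 10}. A clique must lie in a single bag of any decomposition, so no decomposition can have width below 3. Therefore the treewidth is 3.

3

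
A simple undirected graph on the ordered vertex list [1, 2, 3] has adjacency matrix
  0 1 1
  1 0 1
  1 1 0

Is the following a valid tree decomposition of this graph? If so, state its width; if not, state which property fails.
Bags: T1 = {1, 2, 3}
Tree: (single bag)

Yes; width 2.

Vertex coverage: the bags together contain {1, 2, 3}, the full vertex set. Edge coverage: each edge of G has both endpoints in at least one bag. Running intersection: for every vertex, the bags containing it form a connected subtree. All three properties hold, so this is a valid tree decomposition of width max|bag| − 1 = 2, and hence tw(G) ≤ 2.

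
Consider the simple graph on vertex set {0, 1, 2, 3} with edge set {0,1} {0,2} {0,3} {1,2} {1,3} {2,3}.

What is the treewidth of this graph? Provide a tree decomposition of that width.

With just one bag of size 4, the width is 4 − 1 = 3, so tw(G) ≤ 3. On the other hand G contains the 4-clique {0, 1, 2, 3}. A clique must lie in a single bag of any decomposition, so no decomposition can have width below 3. Combining the bounds, tw(G) = 3.

Treewidth 3.
One optimal decomposition is:
Bags: B1 = {0, 1, 2, 3}
Tree: (single bag)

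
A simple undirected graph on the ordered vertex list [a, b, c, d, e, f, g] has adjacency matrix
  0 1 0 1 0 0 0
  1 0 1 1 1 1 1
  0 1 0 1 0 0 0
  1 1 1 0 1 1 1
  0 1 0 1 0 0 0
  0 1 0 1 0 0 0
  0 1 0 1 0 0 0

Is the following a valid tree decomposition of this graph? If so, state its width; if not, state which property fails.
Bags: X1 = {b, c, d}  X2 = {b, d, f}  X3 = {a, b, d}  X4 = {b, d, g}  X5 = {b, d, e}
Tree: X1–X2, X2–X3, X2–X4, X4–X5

Yes; width 2.

Vertex coverage: the bags together contain {a, b, c, d, e, f, g}, the full vertex set. Edge coverage: each edge of G has both endpoints in at least one bag. Running intersection: for every vertex, the bags containing it form a connected subtree. All three properties hold, so this is a valid tree decomposition of width max|bag| − 1 = 2, and hence tw(G) ≤ 2.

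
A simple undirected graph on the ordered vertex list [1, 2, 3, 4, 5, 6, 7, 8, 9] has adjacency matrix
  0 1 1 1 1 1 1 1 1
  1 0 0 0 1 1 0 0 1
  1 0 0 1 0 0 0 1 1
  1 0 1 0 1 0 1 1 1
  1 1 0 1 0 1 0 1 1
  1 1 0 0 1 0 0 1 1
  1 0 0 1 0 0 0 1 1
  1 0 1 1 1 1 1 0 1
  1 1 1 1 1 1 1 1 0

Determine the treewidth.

4

A width-4 tree decomposition is:
Bags: B1 = {1, 3, 4, 8, 9}  B2 = {1, 4, 7, 8, 9}  B3 = {1, 4, 5, 8, 9}  B4 = {1, 5, 6, 8, 9}  B5 = {1, 2, 5, 6, 9}
Tree: B1–B2, B1–B3, B3–B4, B4–B5
The largest bag has 5 vertices, giving width 4; this decomposition certifies tw(G) ≤ 4. For the lower bound, the 5 vertices {1, 3, 4, 8, 9} are pairwise adjacent, and any tree decomposition puts a clique entirely inside one bag — forcing width ≥ 4. Combining the bounds, tw(G) = 4.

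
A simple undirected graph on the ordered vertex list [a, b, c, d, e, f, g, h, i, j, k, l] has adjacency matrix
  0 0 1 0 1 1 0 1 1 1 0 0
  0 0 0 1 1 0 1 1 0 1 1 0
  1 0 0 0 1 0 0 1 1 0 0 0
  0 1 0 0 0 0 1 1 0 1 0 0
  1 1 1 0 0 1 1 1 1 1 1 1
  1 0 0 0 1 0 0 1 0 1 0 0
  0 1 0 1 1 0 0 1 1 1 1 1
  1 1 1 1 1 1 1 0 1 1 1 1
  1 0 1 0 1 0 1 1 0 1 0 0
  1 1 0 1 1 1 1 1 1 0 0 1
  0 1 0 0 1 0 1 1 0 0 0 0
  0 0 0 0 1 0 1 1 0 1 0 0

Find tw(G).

A width-4 tree decomposition is:
Bags: B1 = {e, g, h, j, l}  B2 = {b, e, g, h, j}  B3 = {b, d, g, h, j}  B4 = {e, g, h, i, j}  B5 = {a, e, h, i, j}  B6 = {a, c, e, h, i}  B7 = {a, e, f, h, j}  B8 = {b, e, g, h, k}
Tree: B1–B2, B2–B3, B1–B4, B4–B5, B5–B6, B5–B7, B2–B8
The largest bag has 5 vertices, giving width 4; this decomposition certifies tw(G) ≤ 4. On the other hand G contains the 5-clique {b, d, g, h, j}. A clique must lie in a single bag of any decomposition, so no decomposition can have width below 4. Hence tw(G) = 4 exactly.

4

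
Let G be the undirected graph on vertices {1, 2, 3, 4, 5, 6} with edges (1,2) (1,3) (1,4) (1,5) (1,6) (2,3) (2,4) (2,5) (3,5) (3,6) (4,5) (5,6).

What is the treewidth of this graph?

3

A width-3 tree decomposition is:
Bags: B1 = {1, 3, 5, 6}  B2 = {1, 2, 3, 5}  B3 = {1, 2, 4, 5}
Tree: B1–B2, B2–B3
Every bag has size at most 4, so the width is 4 − 1 = 3 and tw(G) ≤ 3. On the other hand G contains the 4-clique {1, 2, 3, 5}. A clique must lie in a single bag of any decomposition, so no decomposition can have width below 3. Therefore the treewidth is 3.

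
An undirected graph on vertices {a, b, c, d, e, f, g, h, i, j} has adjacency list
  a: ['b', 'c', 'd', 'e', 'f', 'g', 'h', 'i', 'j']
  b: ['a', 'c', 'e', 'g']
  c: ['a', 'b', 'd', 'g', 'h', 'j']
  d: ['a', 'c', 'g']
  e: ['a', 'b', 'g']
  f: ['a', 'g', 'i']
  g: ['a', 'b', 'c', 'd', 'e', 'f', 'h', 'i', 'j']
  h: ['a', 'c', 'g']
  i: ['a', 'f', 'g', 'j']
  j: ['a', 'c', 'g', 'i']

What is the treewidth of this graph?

3

A width-3 tree decomposition is:
Bags: B1 = {a, c, g, j}  B2 = {a, g, i, j}  B3 = {a, b, c, g}  B4 = {a, c, g, h}  B5 = {a, c, d, g}  B6 = {a, b, e, g}  B7 = {a, f, g, i}
Tree: B1–B2, B1–B3, B1–B4, B1–B5, B3–B6, B2–B7
Every bag has size at most 4, so the width is 4 − 1 = 3 and tw(G) ≤ 3. For the lower bound, the 4 vertices {a, b, e, g} are pairwise adjacent, and any tree decomposition puts a clique entirely inside one bag — forcing width ≥ 3. Combining the bounds, tw(G) = 3.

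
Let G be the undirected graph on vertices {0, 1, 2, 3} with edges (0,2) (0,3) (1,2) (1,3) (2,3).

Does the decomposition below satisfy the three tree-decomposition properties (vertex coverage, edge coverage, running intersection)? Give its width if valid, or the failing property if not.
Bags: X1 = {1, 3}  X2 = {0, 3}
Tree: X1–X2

A tree decomposition must satisfy three properties: every vertex lies in some bag; for every edge, both endpoints lie together in some bag; and for every vertex, the bags containing it form a connected subtree. Here vertex 2 appears in no bag, so the decomposition is invalid.

No — vertex 2 appears in no bag.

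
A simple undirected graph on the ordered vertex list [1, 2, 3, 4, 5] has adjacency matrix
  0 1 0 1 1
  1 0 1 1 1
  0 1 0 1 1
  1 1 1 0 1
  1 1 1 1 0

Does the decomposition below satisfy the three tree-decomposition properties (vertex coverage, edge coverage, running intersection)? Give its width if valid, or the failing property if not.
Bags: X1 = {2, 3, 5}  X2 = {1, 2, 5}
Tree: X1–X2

A tree decomposition must satisfy three properties: every vertex lies in some bag; for every edge, both endpoints lie together in some bag; and for every vertex, the bags containing it form a connected subtree. Here vertex 4 appears in no bag, so the decomposition is invalid.

No — vertex 4 appears in no bag.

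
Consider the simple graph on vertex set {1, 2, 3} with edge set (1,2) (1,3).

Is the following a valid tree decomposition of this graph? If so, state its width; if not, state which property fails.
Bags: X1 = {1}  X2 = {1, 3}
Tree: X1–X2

A tree decomposition must satisfy three properties: every vertex lies in some bag; for every edge, both endpoints lie together in some bag; and for every vertex, the bags containing it form a connected subtree. Here vertex 2 appears in no bag, so the decomposition is invalid.

No — vertex 2 appears in no bag.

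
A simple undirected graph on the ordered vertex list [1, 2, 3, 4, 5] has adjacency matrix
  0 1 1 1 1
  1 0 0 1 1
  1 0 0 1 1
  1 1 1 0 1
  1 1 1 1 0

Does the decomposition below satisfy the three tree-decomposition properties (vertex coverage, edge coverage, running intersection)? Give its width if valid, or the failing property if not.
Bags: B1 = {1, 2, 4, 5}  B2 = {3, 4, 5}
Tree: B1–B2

A tree decomposition must satisfy three properties: every vertex lies in some bag; for every edge, both endpoints lie together in some bag; and for every vertex, the bags containing it form a connected subtree. Here edge (1,3) lies in no bag, so the decomposition is invalid.

No — edge (1,3) lies in no bag.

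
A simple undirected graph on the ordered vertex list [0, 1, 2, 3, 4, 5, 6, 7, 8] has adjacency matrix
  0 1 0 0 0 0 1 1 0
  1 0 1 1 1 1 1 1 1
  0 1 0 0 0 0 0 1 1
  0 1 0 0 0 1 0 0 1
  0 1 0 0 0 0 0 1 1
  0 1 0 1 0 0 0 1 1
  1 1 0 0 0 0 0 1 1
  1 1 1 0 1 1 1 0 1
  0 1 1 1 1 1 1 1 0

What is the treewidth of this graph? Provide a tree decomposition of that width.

The largest bag has 4 vertices, giving width 3; this decomposition certifies tw(G) ≤ 3. Conversely, {1, 3, 5, 8} is a clique of size 4, and the vertices of any clique must share a bag in every tree decomposition; so some bag has ≥ 4 vertices and tw(G) ≥ 3. Therefore the treewidth is 3.

Treewidth 3.
One optimal decomposition is:
Bags: B1 = {1, 5, 7, 8}  B2 = {1, 6, 7, 8}  B3 = {1, 4, 7, 8}  B4 = {0, 1, 6, 7}  B5 = {1, 2, 7, 8}  B6 = {1, 3, 5, 8}
Tree: B1–B2, B1–B3, B2–B4, B3–B5, B1–B6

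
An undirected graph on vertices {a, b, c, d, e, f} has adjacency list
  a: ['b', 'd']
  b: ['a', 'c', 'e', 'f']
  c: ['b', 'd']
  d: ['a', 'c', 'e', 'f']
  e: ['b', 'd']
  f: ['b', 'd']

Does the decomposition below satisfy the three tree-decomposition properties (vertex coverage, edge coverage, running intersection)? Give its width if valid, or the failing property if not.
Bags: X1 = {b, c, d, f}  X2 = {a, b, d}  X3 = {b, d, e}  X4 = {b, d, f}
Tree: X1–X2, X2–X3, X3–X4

No — bags containing vertex f are not connected in the tree.

A tree decomposition must satisfy three properties: every vertex lies in some bag; for every edge, both endpoints lie together in some bag; and for every vertex, the bags containing it form a connected subtree. Here bags containing vertex f are not connected in the tree, so the decomposition is invalid.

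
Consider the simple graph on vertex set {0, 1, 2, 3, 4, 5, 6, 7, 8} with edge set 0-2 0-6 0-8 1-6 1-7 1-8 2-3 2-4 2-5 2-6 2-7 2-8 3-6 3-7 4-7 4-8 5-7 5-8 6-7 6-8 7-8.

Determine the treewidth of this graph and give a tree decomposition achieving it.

Treewidth 3.
One optimal decomposition is:
Bags: B1 = {2, 6, 7, 8}  B2 = {2, 3, 6, 7}  B3 = {0, 2, 6, 8}  B4 = {1, 6, 7, 8}  B5 = {2, 5, 7, 8}  B6 = {2, 4, 7, 8}
Tree: B1–B2, B1–B3, B1–B4, B1–B5, B1–B6

Every bag has size at most 4, so the width is 4 − 1 = 3 and tw(G) ≤ 3. On the other hand G contains the 4-clique {1, 6, 7, 8}. A clique must lie in a single bag of any decomposition, so no decomposition can have width below 3. Hence tw(G) = 3 exactly.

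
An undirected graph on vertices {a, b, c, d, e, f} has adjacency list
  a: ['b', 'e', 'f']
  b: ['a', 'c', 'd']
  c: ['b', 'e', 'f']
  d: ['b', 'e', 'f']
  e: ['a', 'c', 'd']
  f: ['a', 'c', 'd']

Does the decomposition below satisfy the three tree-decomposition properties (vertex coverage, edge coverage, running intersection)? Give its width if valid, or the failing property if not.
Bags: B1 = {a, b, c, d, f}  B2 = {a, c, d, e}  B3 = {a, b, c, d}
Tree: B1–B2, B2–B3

A tree decomposition must satisfy three properties: every vertex lies in some bag; for every edge, both endpoints lie together in some bag; and for every vertex, the bags containing it form a connected subtree. Here bags containing vertex b are not connected in the tree, so the decomposition is invalid.

No — bags containing vertex b are not connected in the tree.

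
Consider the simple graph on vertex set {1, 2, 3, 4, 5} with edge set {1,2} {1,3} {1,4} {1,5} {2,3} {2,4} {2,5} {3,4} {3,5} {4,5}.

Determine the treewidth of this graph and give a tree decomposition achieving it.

Treewidth 4.
One optimal decomposition is:
Bags: B1 = {1, 2, 3, 4, 5}
Tree: (single bag)

A single bag containing all 5 vertices is trivially a valid decomposition of width 4. On the other hand G contains the 5-clique {1, 2, 3, 4, 5}. A clique must lie in a single bag of any decomposition, so no decomposition can have width below 4. Therefore the treewidth is 4.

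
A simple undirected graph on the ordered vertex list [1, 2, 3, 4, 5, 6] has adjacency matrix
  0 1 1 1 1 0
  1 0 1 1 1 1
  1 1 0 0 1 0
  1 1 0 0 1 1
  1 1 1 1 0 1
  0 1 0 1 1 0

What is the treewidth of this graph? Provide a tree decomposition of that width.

Every bag has size at most 4, so the width is 4 − 1 = 3 and tw(G) ≤ 3. Conversely, {1, 2, 3, 5} is a clique of size 4, and the vertices of any clique must share a bag in every tree decomposition; so some bag has ≥ 4 vertices and tw(G) ≥ 3. Combining the bounds, tw(G) = 3.

Treewidth 3.
Bags: B1 = {2, 4, 5, 6}  B2 = {1, 2, 4, 5}  B3 = {1, 2, 3, 5}
Tree: B1–B2, B2–B3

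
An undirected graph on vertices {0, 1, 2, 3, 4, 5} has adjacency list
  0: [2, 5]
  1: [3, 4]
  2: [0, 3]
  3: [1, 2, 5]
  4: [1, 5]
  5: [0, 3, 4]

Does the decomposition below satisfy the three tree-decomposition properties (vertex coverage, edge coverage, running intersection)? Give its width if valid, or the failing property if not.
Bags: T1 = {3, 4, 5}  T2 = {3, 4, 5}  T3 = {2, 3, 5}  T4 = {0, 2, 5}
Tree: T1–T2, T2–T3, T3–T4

No — vertex 1 appears in no bag.

A tree decomposition must satisfy three properties: every vertex lies in some bag; for every edge, both endpoints lie together in some bag; and for every vertex, the bags containing it form a connected subtree. Here vertex 1 appears in no bag, so the decomposition is invalid.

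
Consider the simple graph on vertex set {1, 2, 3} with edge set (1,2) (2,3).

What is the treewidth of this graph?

1

A width-1 tree decomposition is:
Bags: B1 = {2, 3}  B2 = {1, 2}
Tree: B1–B2
The largest bag has 2 vertices, giving width 1; this decomposition certifies tw(G) ≤ 1. Any graph with an edge has treewidth ≥ 1, and G has the edge 2–3. Therefore the treewidth is 1.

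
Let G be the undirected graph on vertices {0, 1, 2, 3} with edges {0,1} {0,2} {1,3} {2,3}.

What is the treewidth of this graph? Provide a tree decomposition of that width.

Every bag has size at most 3, so the width is 3 − 1 = 2 and tw(G) ≤ 2. Since 1–0–2–3–1 is a cycle in G, G is not acyclic. Forests are exactly the graphs of treewidth ≤ 1, so tw(G) ≥ 2. Hence tw(G) = 2 exactly.

Treewidth 2.
One such decomposition:
Bags: B1 = {0, 1, 2}  B2 = {1, 2, 3}
Tree: B1–B2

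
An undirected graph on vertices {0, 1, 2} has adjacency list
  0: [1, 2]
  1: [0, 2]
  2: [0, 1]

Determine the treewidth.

A width-2 tree decomposition is:
Bags: B1 = {0, 1, 2}
Tree: (single bag)
A single bag containing all 3 vertices is trivially a valid decomposition of width 2. For the lower bound, the 3 vertices {0, 1, 2} are pairwise adjacent, and any tree decomposition puts a clique entirely inside one bag — forcing width ≥ 2. Hence tw(G) = 2 exactly.

2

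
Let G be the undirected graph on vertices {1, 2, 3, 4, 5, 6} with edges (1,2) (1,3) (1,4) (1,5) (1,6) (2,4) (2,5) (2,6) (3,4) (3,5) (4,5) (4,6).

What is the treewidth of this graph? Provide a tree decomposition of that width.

The largest bag has 4 vertices, giving width 3; this decomposition certifies tw(G) ≤ 3. For the lower bound, the 4 vertices {1, 2, 4, 5} are pairwise adjacent, and any tree decomposition puts a clique entirely inside one bag — forcing width ≥ 3. Combining the bounds, tw(G) = 3.

Treewidth 3.
Bags: B1 = {1, 3, 4, 5}  B2 = {1, 2, 4, 5}  B3 = {1, 2, 4, 6}
Tree: B1–B2, B2–B3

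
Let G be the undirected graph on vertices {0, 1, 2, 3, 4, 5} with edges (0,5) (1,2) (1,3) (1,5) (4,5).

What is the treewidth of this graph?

A width-1 tree decomposition is:
Bags: B1 = {1, 5}  B2 = {1, 2}  B3 = {4, 5}  B4 = {1, 3}  B5 = {0, 5}
Tree: B1–B2, B1–B3, B1–B4, B3–B5
Every bag has size at most 2, so the width is 2 − 1 = 1 and tw(G) ≤ 1. G has an edge, so its treewidth is at least 1. Therefore the treewidth is 1.

1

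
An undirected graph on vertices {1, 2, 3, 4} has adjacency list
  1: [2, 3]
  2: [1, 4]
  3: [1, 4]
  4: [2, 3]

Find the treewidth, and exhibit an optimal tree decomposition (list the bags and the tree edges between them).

Each bag holds 3 vertices, so the decomposition has width 2, which upper-bounds the treewidth. The edges 3–1–2–4–3 form a cycle, so G is not a tree and its treewidth is at least 2. Hence tw(G) = 2 exactly.

Treewidth 2.
One such decomposition:
Bags: B1 = {1, 2, 3}  B2 = {2, 3, 4}
Tree: B1–B2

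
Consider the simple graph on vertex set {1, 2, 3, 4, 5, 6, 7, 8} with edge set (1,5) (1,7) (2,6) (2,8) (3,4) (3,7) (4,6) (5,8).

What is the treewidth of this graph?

2

A width-2 tree decomposition is:
Bags: B1 = {3, 4, 7}  B2 = {4, 6, 7}  B3 = {2, 6, 7}  B4 = {2, 7, 8}  B5 = {5, 7, 8}  B6 = {1, 5, 7}
Tree: B1–B2, B2–B3, B3–B4, B4–B5, B5–B6
Every bag has size at most 3, so the width is 3 − 1 = 2 and tw(G) ≤ 2. For the lower bound, G contains the cycle 7–3–4–6–2–8–5–1–7, so G is not a forest; only forests have treewidth ≤ 1, hence tw(G) ≥ 2. Combining the bounds, tw(G) = 2.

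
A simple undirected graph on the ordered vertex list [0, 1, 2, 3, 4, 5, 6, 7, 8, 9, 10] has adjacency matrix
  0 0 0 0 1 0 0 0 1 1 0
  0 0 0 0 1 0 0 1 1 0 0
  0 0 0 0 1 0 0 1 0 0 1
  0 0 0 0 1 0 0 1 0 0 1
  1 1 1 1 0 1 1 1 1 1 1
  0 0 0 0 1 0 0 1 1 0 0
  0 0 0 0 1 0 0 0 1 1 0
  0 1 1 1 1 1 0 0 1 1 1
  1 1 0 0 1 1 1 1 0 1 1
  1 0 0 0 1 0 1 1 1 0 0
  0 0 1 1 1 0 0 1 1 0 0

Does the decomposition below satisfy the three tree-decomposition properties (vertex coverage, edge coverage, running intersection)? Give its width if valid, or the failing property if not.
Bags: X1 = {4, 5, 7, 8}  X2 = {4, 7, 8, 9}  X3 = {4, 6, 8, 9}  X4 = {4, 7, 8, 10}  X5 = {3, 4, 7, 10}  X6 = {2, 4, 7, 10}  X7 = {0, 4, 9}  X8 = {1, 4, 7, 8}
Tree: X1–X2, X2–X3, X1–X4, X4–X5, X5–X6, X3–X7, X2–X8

A tree decomposition must satisfy three properties: every vertex lies in some bag; for every edge, both endpoints lie together in some bag; and for every vertex, the bags containing it form a connected subtree. Here edge (8,0) lies in no bag, so the decomposition is invalid.

No — edge (8,0) lies in no bag.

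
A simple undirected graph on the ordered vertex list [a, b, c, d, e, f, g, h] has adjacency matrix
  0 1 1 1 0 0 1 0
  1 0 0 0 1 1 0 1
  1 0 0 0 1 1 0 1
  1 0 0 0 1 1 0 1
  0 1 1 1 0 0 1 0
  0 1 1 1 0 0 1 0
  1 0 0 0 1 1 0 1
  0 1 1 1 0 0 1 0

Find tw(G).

A width-4 tree decomposition is:
Bags: B1 = {b, c, d, f, g}  B2 = {b, c, d, e, g}  B3 = {a, b, c, d, g}  B4 = {b, c, d, g, h}
Tree: B1–B2, B2–B3, B3–B4
Each bag holds 5 vertices, so the decomposition has width 4, which upper-bounds the treewidth. For the lower bound: the 5 vertex sets {c,f}, {e,g}, {a,d}, {b}, {h} are disjoint, each induces a connected subgraph, and every pair is joined by at least one edge of G. Contracting each set to a single vertex therefore yields K_{5} as a minor, and since treewidth is minor-monotone, tw(G) ≥ tw(K_{5}) = 4. Combining the bounds, tw(G) = 4.

4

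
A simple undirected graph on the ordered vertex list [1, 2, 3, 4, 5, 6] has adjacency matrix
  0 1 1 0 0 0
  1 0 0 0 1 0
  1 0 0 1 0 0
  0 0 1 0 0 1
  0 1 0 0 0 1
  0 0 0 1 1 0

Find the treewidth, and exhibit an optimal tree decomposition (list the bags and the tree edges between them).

Each bag holds 3 vertices, so the decomposition has width 2, which upper-bounds the treewidth. The edges 1–2–5–6–4–3–1 form a cycle, so G is not a tree and its treewidth is at least 2. Combining the bounds, tw(G) = 2.

Treewidth 2.
One such decomposition:
Bags: B1 = {1, 2, 5}  B2 = {1, 5, 6}  B3 = {1, 4, 6}  B4 = {1, 3, 4}
Tree: B1–B2, B2–B3, B3–B4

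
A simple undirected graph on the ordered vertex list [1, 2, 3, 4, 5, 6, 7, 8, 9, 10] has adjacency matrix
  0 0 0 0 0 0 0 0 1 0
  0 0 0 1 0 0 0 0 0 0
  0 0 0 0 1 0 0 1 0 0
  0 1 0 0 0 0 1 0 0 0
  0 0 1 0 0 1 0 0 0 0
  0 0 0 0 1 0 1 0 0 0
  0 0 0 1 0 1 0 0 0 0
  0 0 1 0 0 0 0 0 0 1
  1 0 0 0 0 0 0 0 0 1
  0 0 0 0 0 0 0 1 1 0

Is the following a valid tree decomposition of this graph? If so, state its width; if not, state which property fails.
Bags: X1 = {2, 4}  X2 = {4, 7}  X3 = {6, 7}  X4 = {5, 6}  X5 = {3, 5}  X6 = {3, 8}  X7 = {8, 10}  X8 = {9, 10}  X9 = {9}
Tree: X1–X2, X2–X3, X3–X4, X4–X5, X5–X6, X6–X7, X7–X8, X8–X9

A tree decomposition must satisfy three properties: every vertex lies in some bag; for every edge, both endpoints lie together in some bag; and for every vertex, the bags containing it form a connected subtree. Here vertex 1 appears in no bag, so the decomposition is invalid.

No — vertex 1 appears in no bag.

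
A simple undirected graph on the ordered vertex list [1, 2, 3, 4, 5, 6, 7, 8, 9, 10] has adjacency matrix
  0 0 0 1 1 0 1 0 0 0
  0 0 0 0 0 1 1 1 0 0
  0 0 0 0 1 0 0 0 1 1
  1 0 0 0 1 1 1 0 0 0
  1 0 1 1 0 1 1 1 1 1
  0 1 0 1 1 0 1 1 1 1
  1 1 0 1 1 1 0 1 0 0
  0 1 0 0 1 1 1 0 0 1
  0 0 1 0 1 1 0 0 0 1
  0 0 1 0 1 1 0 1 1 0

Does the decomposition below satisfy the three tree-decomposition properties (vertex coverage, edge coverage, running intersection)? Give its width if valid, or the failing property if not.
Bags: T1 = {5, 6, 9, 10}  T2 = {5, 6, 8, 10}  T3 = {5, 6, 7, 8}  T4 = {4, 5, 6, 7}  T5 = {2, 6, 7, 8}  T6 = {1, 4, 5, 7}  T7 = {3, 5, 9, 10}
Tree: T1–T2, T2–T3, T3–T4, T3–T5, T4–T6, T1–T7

Yes; width 3.

Every vertex of G appears in some bag (union = {1, 2, 3, 4, 5, 6, 7, 8, 9, 10}); every edge is covered by a bag; and for each vertex v the set of bags containing v is connected in the bag tree. The decomposition is therefore valid. The largest bag has 4 vertices, so the width is 3.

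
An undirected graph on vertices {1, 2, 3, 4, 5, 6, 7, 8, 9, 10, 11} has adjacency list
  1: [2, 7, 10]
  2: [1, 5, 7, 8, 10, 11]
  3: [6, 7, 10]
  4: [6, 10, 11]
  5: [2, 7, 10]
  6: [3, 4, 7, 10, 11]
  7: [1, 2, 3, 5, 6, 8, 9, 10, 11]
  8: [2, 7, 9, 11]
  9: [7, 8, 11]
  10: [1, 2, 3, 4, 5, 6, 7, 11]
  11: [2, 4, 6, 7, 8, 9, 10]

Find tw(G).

3

A width-3 tree decomposition is:
Bags: B1 = {6, 7, 10, 11}  B2 = {2, 7, 10, 11}  B3 = {1, 2, 7, 10}  B4 = {3, 6, 7, 10}  B5 = {2, 5, 7, 10}  B6 = {4, 6, 10, 11}  B7 = {2, 7, 8, 11}  B8 = {7, 8, 9, 11}
Tree: B1–B2, B2–B3, B1–B4, B2–B5, B1–B6, B2–B7, B7–B8
Every bag has size at most 4, so the width is 4 − 1 = 3 and tw(G) ≤ 3. On the other hand G contains the 4-clique {4, 6, 10, 11}. A clique must lie in a single bag of any decomposition, so no decomposition can have width below 3. Therefore the treewidth is 3.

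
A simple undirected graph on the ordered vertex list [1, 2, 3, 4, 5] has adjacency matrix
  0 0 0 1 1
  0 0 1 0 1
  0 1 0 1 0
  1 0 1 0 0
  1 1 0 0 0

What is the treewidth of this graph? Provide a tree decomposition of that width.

Treewidth 2.
Bags: B1 = {1, 2, 5}  B2 = {1, 2, 4}  B3 = {2, 3, 4}
Tree: B1–B2, B2–B3

Each bag holds 3 vertices, so the decomposition has width 2, which upper-bounds the treewidth. For the lower bound, G contains the cycle 2–5–1–4–3–2, so G is not a forest; only forests have treewidth ≤ 1, hence tw(G) ≥ 2. The upper and lower bounds meet at 2, so that is the treewidth.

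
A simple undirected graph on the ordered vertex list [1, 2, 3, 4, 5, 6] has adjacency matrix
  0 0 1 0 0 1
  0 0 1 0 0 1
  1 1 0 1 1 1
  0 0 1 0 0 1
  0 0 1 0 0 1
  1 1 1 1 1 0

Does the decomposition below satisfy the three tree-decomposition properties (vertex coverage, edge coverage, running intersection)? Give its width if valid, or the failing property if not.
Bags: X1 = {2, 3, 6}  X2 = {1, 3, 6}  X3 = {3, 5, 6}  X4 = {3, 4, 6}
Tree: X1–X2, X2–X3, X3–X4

Yes; width 2.

Checking the three conditions: (i) the bags cover all of {1, 2, 3, 4, 5, 6}; (ii) for each edge, some bag contains both endpoints; (iii) the bags containing any fixed vertex form a subtree. All hold, so the decomposition is valid with width 3 − 1 = 2.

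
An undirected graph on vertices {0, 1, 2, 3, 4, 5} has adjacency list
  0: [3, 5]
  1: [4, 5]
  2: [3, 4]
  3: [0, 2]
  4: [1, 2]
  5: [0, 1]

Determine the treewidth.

A width-2 tree decomposition is:
Bags: B1 = {0, 1, 5}  B2 = {0, 1, 4}  B3 = {0, 2, 4}  B4 = {0, 2, 3}
Tree: B1–B2, B2–B3, B3–B4
Each bag holds 3 vertices, so the decomposition has width 2, which upper-bounds the treewidth. The edges 0–5–1–4–2–3–0 form a cycle, so G is not a tree and its treewidth is at least 2. Therefore the treewidth is 2.

2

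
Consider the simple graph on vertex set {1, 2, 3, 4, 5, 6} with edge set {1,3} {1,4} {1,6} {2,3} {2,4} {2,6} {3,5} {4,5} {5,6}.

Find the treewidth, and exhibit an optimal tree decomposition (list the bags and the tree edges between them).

Each bag holds 4 vertices, so the decomposition has width 3, which upper-bounds the treewidth. For the lower bound: the 4 vertex sets {5,6}, {2,4}, {1}, {3} are disjoint, each induces a connected subgraph, and every pair is joined by at least one edge of G. Contracting each set to a single vertex therefore yields K_{4} as a minor, and since treewidth is minor-monotone, tw(G) ≥ tw(K_{4}) = 3. Therefore the treewidth is 3.

Treewidth 3.
One optimal decomposition is:
Bags: B1 = {1, 2, 5, 6}  B2 = {1, 2, 4, 5}  B3 = {1, 2, 3, 5}
Tree: B1–B2, B2–B3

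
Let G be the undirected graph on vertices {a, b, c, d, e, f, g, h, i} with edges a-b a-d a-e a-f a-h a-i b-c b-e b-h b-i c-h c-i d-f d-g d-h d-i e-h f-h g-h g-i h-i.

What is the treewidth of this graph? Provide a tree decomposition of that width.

The largest bag has 4 vertices, giving width 3; this decomposition certifies tw(G) ≤ 3. For the lower bound, the 4 vertices {a, b, e, h} are pairwise adjacent, and any tree decomposition puts a clique entirely inside one bag — forcing width ≥ 3. Combining the bounds, tw(G) = 3.

Treewidth 3.
Bags: B1 = {a, b, h, i}  B2 = {a, d, h, i}  B3 = {d, g, h, i}  B4 = {b, c, h, i}  B5 = {a, d, f, h}  B6 = {a, b, e, h}
Tree: B1–B2, B2–B3, B1–B4, B2–B5, B1–B6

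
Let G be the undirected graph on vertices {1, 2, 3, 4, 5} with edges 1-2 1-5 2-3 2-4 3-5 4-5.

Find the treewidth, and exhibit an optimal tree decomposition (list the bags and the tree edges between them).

Each bag holds 3 vertices, so the decomposition has width 2, which upper-bounds the treewidth. The edges 5–4–2–3–5 form a cycle, so G is not a tree and its treewidth is at least 2. Therefore the treewidth is 2.

Treewidth 2.
One optimal decomposition is:
Bags: B1 = {2, 4, 5}  B2 = {2, 3, 5}  B3 = {1, 2, 5}
Tree: B1–B2, B2–B3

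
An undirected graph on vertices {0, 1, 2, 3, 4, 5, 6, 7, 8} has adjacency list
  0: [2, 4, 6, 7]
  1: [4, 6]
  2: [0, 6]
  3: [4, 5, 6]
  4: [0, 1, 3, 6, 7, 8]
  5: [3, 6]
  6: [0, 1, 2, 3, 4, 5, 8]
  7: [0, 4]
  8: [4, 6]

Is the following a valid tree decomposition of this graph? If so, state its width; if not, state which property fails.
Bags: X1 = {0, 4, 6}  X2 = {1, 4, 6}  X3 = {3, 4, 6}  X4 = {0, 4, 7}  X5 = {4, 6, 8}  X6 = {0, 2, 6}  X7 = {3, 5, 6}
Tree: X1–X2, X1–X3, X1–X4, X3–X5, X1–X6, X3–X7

Every vertex of G appears in some bag (union = {0, 1, 2, 3, 4, 5, 6, 7, 8}); every edge is covered by a bag; and for each vertex v the set of bags containing v is connected in the bag tree. The decomposition is therefore valid. The largest bag has 3 vertices, so the width is 2.

Yes; width 2.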